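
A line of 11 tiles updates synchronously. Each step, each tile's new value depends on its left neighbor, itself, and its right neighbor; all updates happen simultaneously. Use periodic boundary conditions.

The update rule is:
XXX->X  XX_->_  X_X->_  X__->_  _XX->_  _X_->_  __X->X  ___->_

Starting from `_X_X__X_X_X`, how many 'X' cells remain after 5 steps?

_____X_____
____X______
___X_______
__X________
_X_________
count of X: 1

1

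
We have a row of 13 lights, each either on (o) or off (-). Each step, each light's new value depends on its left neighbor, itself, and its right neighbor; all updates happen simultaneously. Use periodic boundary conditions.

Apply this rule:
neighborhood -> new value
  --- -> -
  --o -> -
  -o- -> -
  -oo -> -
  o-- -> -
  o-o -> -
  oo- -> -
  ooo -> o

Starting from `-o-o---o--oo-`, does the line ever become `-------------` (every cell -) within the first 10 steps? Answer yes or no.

yes

-------------
all cells are - at step 1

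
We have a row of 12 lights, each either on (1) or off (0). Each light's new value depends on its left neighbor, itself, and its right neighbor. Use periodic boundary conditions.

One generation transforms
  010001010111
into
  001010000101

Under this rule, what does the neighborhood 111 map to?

At position 10 the neighborhood is 111; the next row has 0 there.

0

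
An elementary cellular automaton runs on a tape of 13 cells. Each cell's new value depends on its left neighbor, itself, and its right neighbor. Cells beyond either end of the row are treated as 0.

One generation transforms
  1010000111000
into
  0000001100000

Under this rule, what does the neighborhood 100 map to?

0

At position 3 the neighborhood is 100; the next row has 0 there.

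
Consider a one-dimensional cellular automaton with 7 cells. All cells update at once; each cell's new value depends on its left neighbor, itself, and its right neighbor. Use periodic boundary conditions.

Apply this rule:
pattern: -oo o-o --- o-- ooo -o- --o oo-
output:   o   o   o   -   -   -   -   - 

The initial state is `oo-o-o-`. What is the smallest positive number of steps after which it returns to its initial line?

7

o-o-o-o
-o-o-oo
o-o-oo-
-o-oo-o
o-oo-o-
-oo-o-o
oo-o-o-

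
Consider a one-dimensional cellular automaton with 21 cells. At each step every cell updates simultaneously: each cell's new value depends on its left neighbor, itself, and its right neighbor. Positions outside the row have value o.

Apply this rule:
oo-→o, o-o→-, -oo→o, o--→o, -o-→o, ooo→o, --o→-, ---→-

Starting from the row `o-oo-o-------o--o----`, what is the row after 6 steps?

o-oo-ooooooo-oo-oooo-

o-oo-oo------oo-oo---
o-oo-ooo-----oo-ooo--
o-oo-oooo----oo-oooo-
o-oo-ooooo---oo-oooo-
o-oo-oooooo--oo-oooo-
o-oo-ooooooo-oo-oooo-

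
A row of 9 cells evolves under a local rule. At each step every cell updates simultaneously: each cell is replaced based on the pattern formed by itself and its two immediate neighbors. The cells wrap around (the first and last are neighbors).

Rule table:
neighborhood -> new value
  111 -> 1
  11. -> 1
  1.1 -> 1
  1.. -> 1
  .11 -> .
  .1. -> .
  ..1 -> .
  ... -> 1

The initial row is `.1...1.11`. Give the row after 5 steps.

1.11..1.1
11.11..1.
.11.11..1
1.11.11..
.1.11.11.

.1.11.11.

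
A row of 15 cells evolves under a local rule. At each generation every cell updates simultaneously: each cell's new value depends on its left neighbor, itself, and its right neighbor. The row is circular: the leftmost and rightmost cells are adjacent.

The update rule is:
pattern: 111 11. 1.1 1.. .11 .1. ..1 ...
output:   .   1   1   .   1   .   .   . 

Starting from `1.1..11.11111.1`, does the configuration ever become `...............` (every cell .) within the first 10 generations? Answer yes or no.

yes

11...1111...111
.1...1..1...1..
...............
all cells are . at generation 3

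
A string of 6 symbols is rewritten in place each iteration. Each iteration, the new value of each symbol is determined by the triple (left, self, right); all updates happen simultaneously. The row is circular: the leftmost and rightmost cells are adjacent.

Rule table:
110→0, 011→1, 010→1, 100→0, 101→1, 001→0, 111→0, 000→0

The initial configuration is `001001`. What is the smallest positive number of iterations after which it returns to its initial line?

1

001001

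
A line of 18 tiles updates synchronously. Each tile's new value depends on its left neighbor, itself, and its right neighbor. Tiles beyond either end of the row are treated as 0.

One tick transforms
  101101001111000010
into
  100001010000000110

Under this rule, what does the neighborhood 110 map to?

0

At position 3 the neighborhood is 110; the next row has 0 there.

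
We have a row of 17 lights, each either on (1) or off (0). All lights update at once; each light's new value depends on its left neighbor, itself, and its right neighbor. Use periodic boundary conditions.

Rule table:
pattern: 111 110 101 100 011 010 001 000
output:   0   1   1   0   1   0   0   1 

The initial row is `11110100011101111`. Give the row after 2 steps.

11011000101101011

step 1: 00011001010111000
step 2: 11011000101101011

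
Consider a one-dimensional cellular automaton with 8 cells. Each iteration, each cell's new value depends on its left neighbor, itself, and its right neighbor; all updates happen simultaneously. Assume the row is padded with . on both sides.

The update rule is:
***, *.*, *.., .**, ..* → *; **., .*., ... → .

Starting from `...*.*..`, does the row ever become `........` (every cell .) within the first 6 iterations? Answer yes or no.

..*.*.*.
.*.*.*.*
*.*.*.*.
.*.*.*.*  (repeats iteration 2; period 2)
iteration 6: .*.*.*.*
iteration 6 is .*.*.*.*, still not uniform .

no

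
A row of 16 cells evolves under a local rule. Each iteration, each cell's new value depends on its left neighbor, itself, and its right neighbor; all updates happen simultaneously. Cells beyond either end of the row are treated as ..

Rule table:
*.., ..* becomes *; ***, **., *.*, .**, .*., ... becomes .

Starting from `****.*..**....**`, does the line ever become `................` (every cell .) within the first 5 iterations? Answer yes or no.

iteration 1: ......**..*..*..
iteration 2: .....*..**.**.*.
iteration 3: ....*.**.......*
iteration 4: ...*....*.....*.
iteration 5: ..*.*..*.*...*.*
iteration 5 is ..*.*..*.*...*.*, still not uniform .

no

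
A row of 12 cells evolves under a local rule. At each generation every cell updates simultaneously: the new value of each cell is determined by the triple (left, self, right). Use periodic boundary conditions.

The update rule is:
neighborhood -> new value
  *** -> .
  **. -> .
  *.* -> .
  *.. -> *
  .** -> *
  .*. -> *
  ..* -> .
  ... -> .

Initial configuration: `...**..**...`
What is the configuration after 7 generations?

...*.*.*.*..
...*.*.*.**.
...*.*.*.*.*
*..*.*.*.*.*
.*.*.*.*.*.*
.*.*.*.*.*.*  (fixed point — unchanged through generation 7)

.*.*.*.*.*.*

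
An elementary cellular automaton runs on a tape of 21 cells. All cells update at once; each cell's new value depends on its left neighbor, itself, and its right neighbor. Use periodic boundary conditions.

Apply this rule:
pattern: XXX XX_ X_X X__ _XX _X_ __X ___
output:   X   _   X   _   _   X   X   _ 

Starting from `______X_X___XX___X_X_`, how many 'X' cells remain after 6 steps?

8

step 1: _____XXXX__X____XXXX_
step 2: ____X_XX__XX___X_XX__
step 3: ___XXX___X____XXX____
step 4: __X_X___XX___X_X_____
step 5: _XXXX__X____XXXX_____
step 6: X_XX__XX___X_XX______
count of X: 8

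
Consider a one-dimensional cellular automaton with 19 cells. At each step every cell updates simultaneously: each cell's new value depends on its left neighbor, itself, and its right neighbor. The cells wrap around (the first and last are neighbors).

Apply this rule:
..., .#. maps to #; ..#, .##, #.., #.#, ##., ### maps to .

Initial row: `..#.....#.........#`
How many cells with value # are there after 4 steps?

3

..#.###.#.#######.#
..#.....#.........#  (repeats step 0; period 2)
step 4: ..#.....#.........#
count of #: 3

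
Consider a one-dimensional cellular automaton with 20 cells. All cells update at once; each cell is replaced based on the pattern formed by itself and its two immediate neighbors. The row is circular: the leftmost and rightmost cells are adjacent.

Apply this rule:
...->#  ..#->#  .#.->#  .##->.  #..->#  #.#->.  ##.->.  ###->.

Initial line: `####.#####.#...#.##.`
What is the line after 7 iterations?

iteration 1: ...........#####....
iteration 2: ###########.....####
iteration 3: ...........#####....  (repeats iteration 1; period 2)
iteration 7: ...........#####....

...........#####....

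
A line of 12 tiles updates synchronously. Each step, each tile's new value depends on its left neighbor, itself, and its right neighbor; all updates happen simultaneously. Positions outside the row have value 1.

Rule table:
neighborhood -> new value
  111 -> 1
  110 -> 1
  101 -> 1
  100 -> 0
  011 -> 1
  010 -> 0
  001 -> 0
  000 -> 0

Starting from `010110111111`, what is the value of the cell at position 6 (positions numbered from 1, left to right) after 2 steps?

101111111111
111111111111
position 6 holds 1

1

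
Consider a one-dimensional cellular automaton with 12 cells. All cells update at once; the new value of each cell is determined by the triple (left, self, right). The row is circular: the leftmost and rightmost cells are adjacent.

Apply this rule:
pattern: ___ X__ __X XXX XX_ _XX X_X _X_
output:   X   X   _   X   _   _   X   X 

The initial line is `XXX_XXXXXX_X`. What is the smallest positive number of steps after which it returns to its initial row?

XX_X_XXXX_X_
__XXX_XX_XXX
X__X_X__X_X_
XX_XXXX_XXXX
X_X_XX_X_XXX
_XXX__XXX_XX
X_X_X__X_X__
XXXXXX_XXXX_
_XXXX_X_XX_X
X_XX_XXX__XX
_X__X_X_X__X
XXX_XXXXXX_X

12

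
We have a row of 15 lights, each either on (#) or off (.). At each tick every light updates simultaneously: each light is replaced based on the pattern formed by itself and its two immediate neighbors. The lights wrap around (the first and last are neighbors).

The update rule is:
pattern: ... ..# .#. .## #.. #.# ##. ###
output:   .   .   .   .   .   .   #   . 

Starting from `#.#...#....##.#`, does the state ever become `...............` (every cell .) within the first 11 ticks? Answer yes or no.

tick 1: #...........#..
tick 2: ...............
all cells are . at tick 2

yes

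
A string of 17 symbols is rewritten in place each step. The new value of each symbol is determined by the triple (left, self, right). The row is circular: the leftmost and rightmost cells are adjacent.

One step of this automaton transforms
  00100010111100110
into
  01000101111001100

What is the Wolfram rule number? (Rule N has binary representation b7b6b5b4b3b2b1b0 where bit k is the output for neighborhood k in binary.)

position 9: 111 → 1  (bit 7 = 1)
position 11: 110 → 0  (bit 6 = 0)
position 7: 101 → 1  (bit 5 = 1)
position 3: 100 → 0  (bit 4 = 0)
position 8: 011 → 1  (bit 3 = 1)
position 2: 010 → 0  (bit 2 = 0)
position 1: 001 → 1  (bit 1 = 1)
position 0: 000 → 0  (bit 0 = 0)
bits b7..b0 = 10101010 = 170

170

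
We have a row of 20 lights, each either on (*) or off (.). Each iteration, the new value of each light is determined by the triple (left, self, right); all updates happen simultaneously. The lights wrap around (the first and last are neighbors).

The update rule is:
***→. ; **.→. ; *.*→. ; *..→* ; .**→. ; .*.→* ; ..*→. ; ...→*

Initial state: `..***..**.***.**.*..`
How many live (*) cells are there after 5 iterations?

4

*....*...........***
.***.***********....
................****
***************.....
...............****.
count of *: 4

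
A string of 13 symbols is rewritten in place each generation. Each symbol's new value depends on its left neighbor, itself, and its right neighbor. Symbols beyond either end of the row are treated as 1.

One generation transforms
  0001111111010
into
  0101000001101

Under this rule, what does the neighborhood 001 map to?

At position 2 the neighborhood is 001; the next row has 0 there.

0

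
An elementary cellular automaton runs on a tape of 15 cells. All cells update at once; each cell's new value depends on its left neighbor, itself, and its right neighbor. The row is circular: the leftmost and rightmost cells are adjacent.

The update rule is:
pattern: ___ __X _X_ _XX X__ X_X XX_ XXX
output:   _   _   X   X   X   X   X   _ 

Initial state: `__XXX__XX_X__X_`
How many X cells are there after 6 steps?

__X_XX_XXXXX_XX
X_XXXXXX___XXXX
XXX____XX__X___
X_XX___XXX_XX__
XXXXX__X_XXXXX_
X___XX_XXX___XX
count of X: 8

8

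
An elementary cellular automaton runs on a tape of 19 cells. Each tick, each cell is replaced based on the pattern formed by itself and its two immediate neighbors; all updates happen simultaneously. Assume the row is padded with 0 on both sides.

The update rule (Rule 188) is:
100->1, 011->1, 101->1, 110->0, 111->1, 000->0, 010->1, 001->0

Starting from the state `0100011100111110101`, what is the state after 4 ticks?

0111111111101111011

0110011010111101111
0101010111111011110
0111111111110111101
0111111111101111011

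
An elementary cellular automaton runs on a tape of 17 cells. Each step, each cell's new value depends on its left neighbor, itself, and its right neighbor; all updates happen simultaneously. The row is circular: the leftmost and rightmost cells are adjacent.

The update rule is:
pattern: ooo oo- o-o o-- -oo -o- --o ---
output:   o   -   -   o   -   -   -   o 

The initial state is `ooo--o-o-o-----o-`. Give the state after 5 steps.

----o--oo--oo-ooo

-o-o------oooo---
----ooooo--oo-ooo
ooo--ooo-o-----o-
-o-o--o---oooo---
----o--oo--oo-ooo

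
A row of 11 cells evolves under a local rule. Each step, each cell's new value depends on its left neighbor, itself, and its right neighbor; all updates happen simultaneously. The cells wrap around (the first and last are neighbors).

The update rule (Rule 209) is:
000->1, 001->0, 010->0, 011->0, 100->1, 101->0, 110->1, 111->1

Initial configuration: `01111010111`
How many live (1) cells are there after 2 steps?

00111000011
10011111001
count of 1: 7

7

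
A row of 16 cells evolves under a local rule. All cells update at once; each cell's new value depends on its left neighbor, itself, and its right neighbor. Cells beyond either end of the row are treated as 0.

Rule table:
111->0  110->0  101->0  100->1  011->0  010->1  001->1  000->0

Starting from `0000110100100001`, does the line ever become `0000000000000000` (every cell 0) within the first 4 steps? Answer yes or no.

0001000111110011
0011101000001100
0100001100010010
1110010010111111
step 4 is 1110010010111111, still not uniform 0

no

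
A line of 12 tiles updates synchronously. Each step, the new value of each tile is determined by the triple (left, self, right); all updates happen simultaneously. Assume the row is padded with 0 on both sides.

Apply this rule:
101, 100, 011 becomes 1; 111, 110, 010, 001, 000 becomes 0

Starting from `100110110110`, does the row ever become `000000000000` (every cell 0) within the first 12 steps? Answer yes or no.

010101101101
001011011010
000110110101
000101101010
000011010101
000010101010
000001010101
000000101010
000000010101
000000001010
000000000101
000000000010
step 12 is 000000000010, still not uniform 0

no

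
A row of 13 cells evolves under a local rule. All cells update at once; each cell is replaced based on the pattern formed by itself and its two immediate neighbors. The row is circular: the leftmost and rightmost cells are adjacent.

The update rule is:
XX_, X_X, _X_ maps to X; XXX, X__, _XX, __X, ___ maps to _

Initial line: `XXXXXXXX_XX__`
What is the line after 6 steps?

step 1: _______XX_X__
step 2: ________XXX__
step 3: __________X__
step 4: __________X__  (fixed point — unchanged through step 6)

__________X__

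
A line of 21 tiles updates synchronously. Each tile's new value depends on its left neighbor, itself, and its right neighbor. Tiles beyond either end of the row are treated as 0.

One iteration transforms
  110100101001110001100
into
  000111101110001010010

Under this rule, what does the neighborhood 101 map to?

At position 2 the neighborhood is 101; the next row has 0 there.

0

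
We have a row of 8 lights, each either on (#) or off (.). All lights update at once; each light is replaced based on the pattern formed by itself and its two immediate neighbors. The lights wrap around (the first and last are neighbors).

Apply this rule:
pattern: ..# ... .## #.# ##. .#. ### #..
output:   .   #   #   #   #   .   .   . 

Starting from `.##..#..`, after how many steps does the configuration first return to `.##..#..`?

step 1: .##....#
step 2: ###.##..
step 3: #.####..
step 4: .##..#..

4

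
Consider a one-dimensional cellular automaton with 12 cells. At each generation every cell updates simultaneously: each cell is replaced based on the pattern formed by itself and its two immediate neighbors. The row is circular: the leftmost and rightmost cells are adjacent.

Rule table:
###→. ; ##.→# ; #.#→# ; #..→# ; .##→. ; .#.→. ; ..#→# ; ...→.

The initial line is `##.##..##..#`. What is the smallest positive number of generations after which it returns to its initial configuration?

.##.###.###.
#.##..##..##
##.###.###..
.##..##..###
#.###.###..#
##..##..###.
.###.###..##
#..##..###.#
###.###..##.
..##..###.##
##.###..##.#
.##..###.##.
#.###..##.##
##..###.##..
.###..##.###
#..###.##..#
###..##.###.
..###.##..##
##..##.###.#
.###.##..##.
#..##.###.##
###.##..##..
..##.###.###
##.##..##..#

24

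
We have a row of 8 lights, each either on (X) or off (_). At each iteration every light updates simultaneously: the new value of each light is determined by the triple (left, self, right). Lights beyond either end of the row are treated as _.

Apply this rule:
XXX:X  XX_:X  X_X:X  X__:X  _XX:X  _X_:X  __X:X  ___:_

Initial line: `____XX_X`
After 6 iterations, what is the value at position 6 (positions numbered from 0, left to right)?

___XXXXX
__XXXXXX
_XXXXXXX
XXXXXXXX
XXXXXXXX  (fixed point — unchanged through iteration 6)
position 6 holds X

X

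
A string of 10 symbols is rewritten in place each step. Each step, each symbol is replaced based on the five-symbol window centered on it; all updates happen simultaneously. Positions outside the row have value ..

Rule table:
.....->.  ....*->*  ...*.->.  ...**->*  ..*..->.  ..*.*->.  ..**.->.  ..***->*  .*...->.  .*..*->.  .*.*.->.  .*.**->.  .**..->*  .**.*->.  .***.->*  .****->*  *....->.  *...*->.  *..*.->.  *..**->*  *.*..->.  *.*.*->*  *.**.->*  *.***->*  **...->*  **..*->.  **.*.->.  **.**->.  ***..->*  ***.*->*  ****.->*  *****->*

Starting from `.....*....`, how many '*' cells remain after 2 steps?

1

step 1: ...*......
step 2: .*........
count of *: 1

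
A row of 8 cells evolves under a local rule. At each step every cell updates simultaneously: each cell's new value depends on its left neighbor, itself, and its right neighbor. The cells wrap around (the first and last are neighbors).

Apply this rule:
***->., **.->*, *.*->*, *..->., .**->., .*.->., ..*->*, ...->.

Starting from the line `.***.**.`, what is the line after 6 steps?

*..**.*.
..*.**.*
.*.*.**.
*.*.*.*.
.*.*.*.*
*.*.*.*.

*.*.*.*.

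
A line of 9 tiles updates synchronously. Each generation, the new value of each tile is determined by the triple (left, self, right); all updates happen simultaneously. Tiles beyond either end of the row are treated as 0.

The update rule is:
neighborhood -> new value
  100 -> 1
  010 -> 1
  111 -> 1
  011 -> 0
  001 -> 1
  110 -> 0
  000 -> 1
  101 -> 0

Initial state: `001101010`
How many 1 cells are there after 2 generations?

110001011
001111000
count of 1: 4

4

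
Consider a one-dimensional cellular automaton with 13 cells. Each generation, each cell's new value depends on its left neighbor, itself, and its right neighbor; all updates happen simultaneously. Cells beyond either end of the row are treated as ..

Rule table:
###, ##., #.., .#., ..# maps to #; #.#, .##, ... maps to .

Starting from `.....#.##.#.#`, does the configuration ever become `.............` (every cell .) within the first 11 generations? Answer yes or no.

no

....##..#.#.#
...#.####.#.#
..##..###.#.#
.#.###.##.#.#
##..##..#.#.#
.###.####.#.#
#.##..###.#.#
#..###.##.#.#
###.##..#.#.#
.##..####.#.#
#.###.###.#.#
generation 11 is #.###.###.#.#, still not uniform .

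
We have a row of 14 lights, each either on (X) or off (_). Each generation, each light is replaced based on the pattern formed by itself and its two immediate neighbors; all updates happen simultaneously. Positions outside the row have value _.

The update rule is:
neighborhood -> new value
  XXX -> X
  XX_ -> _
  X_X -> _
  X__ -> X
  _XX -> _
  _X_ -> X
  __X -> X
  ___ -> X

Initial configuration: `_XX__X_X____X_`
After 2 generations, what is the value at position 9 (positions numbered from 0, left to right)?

X__XXX_XXXXXXX
XXX_X___XXXXX_
position 9 holds X

X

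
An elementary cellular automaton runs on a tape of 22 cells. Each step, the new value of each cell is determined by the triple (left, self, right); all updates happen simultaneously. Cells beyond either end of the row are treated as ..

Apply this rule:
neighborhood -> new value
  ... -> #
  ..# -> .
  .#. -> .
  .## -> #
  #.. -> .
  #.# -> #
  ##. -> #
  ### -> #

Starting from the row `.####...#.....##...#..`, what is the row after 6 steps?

.####.#...###.##.#...#
.#####..#.#######..#..
.#####...########....#
.#####.#.########.##..
.######.############.#
.####################.

.####################.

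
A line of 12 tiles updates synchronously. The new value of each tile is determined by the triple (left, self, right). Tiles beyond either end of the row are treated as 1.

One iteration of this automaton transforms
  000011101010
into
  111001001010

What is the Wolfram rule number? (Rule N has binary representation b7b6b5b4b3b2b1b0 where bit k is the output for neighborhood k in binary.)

position 5: 111 → 1  (bit 7 = 1)
position 6: 110 → 0  (bit 6 = 0)
position 7: 101 → 0  (bit 5 = 0)
position 0: 100 → 1  (bit 4 = 1)
position 4: 011 → 0  (bit 3 = 0)
position 8: 010 → 1  (bit 2 = 1)
position 3: 001 → 0  (bit 1 = 0)
position 1: 000 → 1  (bit 0 = 1)
bits b7..b0 = 10010101 = 149

149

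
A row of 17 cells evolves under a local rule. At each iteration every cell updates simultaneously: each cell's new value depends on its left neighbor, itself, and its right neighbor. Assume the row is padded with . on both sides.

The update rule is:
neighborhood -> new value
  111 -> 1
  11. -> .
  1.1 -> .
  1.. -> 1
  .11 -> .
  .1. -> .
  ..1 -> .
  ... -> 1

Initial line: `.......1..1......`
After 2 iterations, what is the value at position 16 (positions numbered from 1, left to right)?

111111..1..111111
.1111.1..1..1111.
position 16 holds 1

1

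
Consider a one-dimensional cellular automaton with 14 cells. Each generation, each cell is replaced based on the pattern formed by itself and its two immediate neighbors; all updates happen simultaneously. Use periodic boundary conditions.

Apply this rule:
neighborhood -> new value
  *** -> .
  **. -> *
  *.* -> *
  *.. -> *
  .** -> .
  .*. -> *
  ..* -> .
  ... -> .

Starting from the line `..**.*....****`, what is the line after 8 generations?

*..****......*
**....**......
.**....**.....
..**....**....
...**....**...
....**....**..
.....**....**.
......**....**

......**....**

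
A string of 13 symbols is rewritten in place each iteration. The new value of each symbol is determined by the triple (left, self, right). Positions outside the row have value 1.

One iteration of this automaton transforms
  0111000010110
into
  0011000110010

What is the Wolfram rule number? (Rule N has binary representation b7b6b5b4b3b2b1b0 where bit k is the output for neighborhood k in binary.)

position 2: 111 → 1  (bit 7 = 1)
position 3: 110 → 1  (bit 6 = 1)
position 0: 101 → 0  (bit 5 = 0)
position 4: 100 → 0  (bit 4 = 0)
position 1: 011 → 0  (bit 3 = 0)
position 8: 010 → 1  (bit 2 = 1)
position 7: 001 → 1  (bit 1 = 1)
position 5: 000 → 0  (bit 0 = 0)
bits b7..b0 = 11000110 = 198

198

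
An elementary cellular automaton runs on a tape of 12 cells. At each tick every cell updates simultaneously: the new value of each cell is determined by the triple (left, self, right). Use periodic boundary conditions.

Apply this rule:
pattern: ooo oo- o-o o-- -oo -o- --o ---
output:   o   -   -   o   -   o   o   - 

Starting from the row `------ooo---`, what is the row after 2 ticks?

-----o-o-o--
----oo-o-oo-

----oo-o-oo-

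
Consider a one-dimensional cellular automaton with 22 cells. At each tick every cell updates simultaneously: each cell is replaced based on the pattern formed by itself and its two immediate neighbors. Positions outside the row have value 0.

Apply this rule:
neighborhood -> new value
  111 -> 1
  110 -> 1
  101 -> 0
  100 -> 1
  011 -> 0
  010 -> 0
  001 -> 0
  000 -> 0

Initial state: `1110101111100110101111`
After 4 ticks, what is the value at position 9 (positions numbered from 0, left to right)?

0110000111110010000111
0011000011111001000011
0001100001111100100001
0000110000111110010000
position 9 holds 0

0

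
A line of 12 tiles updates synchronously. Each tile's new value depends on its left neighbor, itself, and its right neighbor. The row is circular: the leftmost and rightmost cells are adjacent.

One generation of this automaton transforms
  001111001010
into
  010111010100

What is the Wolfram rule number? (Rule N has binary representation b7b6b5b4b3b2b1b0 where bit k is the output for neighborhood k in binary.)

position 3: 111 → 1  (bit 7 = 1)
position 5: 110 → 1  (bit 6 = 1)
position 9: 101 → 1  (bit 5 = 1)
position 6: 100 → 0  (bit 4 = 0)
position 2: 011 → 0  (bit 3 = 0)
position 8: 010 → 0  (bit 2 = 0)
position 1: 001 → 1  (bit 1 = 1)
position 0: 000 → 0  (bit 0 = 0)
bits b7..b0 = 11100010 = 226

226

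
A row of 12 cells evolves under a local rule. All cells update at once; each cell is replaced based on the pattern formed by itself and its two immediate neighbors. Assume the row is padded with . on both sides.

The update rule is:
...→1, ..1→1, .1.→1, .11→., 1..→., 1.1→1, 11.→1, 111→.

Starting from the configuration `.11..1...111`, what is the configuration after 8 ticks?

1.1.11...111

1.1.11.11..1
1111.11.1.11
...11.1111.1
111.11...111
..11.1.11..1
11.1111.1.11
.11...1111.1
1.1.11...111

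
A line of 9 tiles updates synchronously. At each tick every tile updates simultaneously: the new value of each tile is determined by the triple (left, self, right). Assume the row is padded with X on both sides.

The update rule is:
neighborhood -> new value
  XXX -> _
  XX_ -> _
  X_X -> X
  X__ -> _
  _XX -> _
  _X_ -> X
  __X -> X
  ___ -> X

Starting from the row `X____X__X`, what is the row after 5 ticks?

_XX_XXX__

__XXXX_X_
_X____XXX
XX_XXX___
__X____XX
_XX_XXX__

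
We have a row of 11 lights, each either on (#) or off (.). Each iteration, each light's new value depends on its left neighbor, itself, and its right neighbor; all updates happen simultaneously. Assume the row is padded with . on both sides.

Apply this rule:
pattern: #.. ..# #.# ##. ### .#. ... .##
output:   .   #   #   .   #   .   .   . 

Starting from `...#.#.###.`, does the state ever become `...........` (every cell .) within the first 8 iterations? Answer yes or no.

no

..#.#.#.#..
.#.#.#.#...
#.#.#.#....
.#.#.#.....
#.#.#......
.#.#.......
#.#........
.#.........
iteration 8 is .#........., still not uniform .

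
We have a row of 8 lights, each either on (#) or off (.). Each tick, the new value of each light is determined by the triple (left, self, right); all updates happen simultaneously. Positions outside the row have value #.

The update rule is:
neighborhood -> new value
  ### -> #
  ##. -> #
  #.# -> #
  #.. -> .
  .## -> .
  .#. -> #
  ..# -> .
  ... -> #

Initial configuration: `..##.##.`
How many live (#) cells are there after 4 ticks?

5

...##.##
.#..##.#
##...##.
##.#..##
count of #: 5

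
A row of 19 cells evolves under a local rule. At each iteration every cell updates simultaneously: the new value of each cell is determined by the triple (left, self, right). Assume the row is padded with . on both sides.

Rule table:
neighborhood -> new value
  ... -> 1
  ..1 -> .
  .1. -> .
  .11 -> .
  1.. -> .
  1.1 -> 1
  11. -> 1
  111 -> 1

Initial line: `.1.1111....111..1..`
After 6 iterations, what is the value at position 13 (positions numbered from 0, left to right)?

1

iteration 1: ..1.111.11..11....1
iteration 2: 1..1.111.1...1.11..
iteration 3: ....1.111..1..1.1.1
iteration 4: 111..1.11......1.1.
iteration 5: .11...1.1.1111..1..
iteration 6: ..1.1..1.1.111....1
position 13 holds 1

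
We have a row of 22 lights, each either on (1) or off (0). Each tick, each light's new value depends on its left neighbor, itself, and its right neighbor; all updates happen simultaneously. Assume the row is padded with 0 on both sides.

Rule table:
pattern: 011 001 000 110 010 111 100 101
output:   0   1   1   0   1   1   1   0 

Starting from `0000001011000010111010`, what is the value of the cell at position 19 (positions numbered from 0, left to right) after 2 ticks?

1

1111111000111110010011
0111110111011101111100
position 19 holds 1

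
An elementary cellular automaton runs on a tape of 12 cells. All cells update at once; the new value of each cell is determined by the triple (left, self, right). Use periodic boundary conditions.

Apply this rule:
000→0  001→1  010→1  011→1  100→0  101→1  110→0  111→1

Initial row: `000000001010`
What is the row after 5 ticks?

000111100000

000000011110
000000111100
000001111000
000011110000
000111100000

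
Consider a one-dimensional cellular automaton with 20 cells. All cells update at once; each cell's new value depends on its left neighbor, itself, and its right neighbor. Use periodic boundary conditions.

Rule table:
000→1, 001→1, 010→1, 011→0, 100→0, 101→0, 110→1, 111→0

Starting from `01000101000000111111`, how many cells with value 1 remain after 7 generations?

01011101011111000001
01000101000001011111
01011101011111000001  (repeats generation 1; period 2)
generation 7: 01011101011111000001
count of 1: 11

11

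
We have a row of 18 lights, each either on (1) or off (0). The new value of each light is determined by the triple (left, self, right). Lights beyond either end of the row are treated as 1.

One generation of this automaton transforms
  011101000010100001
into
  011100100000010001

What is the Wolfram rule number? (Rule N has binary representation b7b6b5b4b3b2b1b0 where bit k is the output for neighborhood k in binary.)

216

position 2: 111 → 1  (bit 7 = 1)
position 3: 110 → 1  (bit 6 = 1)
position 0: 101 → 0  (bit 5 = 0)
position 6: 100 → 1  (bit 4 = 1)
position 1: 011 → 1  (bit 3 = 1)
position 5: 010 → 0  (bit 2 = 0)
position 9: 001 → 0  (bit 1 = 0)
position 7: 000 → 0  (bit 0 = 0)
bits b7..b0 = 11011000 = 216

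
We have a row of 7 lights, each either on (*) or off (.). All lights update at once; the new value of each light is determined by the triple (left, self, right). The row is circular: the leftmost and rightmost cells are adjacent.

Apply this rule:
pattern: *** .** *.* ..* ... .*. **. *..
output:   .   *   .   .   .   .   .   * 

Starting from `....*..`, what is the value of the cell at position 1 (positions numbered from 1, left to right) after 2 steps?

.

.....*.
......*
position 1 holds .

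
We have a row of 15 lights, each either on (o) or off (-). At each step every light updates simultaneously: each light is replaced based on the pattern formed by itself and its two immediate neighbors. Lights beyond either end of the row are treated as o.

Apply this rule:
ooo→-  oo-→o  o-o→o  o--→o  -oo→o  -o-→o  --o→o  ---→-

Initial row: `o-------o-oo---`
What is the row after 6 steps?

oooooo--oo----o

step 1: oo-----oooooo-o
step 2: -oo---oo----ooo
step 3: oooo-oooo--oo--
step 4: ---ooo--ooooooo
step 5: o-oo-oooo------
step 6: oooooo--oo----o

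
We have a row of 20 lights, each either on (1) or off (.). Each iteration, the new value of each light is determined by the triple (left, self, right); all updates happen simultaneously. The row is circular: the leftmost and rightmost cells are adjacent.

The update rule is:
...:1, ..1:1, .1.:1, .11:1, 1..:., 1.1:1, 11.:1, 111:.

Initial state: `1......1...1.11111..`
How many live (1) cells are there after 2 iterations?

12

iteration 1: 1.111111.11111...1.1
iteration 2: 111....111...1.11111
count of 1: 12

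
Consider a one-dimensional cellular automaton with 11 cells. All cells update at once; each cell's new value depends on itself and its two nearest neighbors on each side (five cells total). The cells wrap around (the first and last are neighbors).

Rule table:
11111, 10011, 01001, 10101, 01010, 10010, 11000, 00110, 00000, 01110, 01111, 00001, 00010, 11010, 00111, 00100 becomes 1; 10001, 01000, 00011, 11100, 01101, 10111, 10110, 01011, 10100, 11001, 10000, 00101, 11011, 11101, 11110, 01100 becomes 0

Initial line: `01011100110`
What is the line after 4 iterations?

01110010010

10001001100
10011111001
00111100011
01110010010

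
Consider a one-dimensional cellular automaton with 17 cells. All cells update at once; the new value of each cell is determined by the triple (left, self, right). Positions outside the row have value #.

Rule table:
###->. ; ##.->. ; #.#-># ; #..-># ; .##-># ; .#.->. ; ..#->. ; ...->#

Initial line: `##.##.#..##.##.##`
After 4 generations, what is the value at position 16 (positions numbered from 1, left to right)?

#

..##.#.#.#.##.##.
#.#.#.#.#.##.##.#
.#.#.#.#.##.##.##
#.#.#.#.##.##.##.
position 16 holds #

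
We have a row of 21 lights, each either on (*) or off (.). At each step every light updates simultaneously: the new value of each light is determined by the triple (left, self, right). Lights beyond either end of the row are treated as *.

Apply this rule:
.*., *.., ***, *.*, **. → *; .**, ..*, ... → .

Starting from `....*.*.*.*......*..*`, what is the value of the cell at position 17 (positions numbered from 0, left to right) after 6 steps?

.

*...********.....**..
**...********.....**.
***...********.....**
****...********.....*
*****...********.....
******...********....
position 17 holds .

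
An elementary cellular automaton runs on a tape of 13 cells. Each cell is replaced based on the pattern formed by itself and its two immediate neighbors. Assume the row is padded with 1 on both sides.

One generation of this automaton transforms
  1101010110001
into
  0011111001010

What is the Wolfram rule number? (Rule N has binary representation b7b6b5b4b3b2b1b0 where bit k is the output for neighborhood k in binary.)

position 0: 111 → 0  (bit 7 = 0)
position 1: 110 → 0  (bit 6 = 0)
position 2: 101 → 1  (bit 5 = 1)
position 9: 100 → 1  (bit 4 = 1)
position 7: 011 → 0  (bit 3 = 0)
position 3: 010 → 1  (bit 2 = 1)
position 11: 001 → 1  (bit 1 = 1)
position 10: 000 → 0  (bit 0 = 0)
bits b7..b0 = 00110110 = 54

54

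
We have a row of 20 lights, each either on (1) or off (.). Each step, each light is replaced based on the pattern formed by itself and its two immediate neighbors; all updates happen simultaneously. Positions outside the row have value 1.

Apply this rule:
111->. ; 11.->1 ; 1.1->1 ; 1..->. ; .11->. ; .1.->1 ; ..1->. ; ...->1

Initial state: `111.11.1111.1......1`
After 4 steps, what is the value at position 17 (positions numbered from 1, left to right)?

1

..11.11...111.1111..
...11.1.1...11...1..
.1..11111.1..1.1.1..
11......111..11111..
position 17 holds 1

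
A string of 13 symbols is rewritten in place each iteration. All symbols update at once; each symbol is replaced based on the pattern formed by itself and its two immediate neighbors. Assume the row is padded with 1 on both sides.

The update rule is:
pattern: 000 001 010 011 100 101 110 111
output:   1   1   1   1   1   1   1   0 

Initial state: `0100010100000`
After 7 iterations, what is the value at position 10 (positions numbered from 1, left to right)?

1

1111111111111
0000000000000
1111111111111  (repeats iteration 1; period 2)
iteration 7: 1111111111111
position 10 holds 1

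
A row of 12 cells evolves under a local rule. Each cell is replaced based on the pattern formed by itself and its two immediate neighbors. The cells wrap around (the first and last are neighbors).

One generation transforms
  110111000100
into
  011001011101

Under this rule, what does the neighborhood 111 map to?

At position 4 the neighborhood is 111; the next row has 0 there.

0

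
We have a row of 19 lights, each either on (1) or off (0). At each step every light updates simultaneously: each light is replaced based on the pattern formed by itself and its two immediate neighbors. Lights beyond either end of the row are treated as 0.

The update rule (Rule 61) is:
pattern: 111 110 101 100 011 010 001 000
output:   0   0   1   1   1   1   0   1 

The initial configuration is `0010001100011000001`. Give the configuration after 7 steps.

1001100111101011010

step 1: 1011101011010111101
step 2: 1110011110111100011
step 3: 1001010001100011010
step 4: 1101111101011010111
step 5: 1011000011110111100
step 6: 1110111010001100011
step 7: 1001100111101011010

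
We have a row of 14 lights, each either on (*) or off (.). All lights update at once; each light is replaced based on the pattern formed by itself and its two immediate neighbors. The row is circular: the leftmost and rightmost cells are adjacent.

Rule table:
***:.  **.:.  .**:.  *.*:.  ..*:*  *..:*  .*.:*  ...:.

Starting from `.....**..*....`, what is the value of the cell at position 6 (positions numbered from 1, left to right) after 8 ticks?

.

tick 1: ....*..****...
tick 2: ...****....*..
tick 3: ..*....*..***.
tick 4: .***..****...*
tick 5: ....**....*.**
tick 6: *..*..*..**...
tick 7: *********..*.*
tick 8: .........***..
position 6 holds .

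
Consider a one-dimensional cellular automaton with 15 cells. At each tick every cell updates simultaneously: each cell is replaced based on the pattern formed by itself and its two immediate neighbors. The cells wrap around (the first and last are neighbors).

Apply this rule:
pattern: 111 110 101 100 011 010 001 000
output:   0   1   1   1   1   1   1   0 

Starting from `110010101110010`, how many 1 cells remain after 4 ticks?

tick 1: 111111111011111
tick 2: 000000001110000
tick 3: 000000011011000
tick 4: 000000111111100
count of 1: 7

7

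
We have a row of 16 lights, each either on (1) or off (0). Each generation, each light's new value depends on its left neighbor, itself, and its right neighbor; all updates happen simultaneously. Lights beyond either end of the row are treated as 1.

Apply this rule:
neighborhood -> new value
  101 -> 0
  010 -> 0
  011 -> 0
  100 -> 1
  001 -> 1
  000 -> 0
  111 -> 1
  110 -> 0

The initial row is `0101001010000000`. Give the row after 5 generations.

generation 1: 0000110001000001
generation 2: 1001001010100010
generation 3: 0110110000010100
generation 4: 0000001000100011
generation 5: 1000010101010101

1000010101010101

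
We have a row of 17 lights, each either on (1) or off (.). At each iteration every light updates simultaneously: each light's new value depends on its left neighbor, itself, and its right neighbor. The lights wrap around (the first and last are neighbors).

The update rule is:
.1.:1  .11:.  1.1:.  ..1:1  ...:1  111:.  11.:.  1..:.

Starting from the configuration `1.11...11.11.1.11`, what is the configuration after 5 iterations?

.....11......1...
11111...111111.11
......11.........
111111...11111111
.......11........

.......11........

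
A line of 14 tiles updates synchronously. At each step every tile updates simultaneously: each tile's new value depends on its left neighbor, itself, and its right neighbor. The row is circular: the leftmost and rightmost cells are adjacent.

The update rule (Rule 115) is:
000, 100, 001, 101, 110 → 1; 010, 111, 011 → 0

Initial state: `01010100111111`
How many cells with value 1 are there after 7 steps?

8

10101011000001
11010101111110
01101010000011
10110101111101
11011010000110
01101101111011
10110110001101
count of 1: 8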